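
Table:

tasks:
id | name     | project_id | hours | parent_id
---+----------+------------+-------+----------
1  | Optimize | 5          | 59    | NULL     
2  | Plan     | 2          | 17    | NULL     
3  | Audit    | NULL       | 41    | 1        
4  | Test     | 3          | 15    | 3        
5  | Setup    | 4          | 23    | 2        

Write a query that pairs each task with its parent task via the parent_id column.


This is a self-join: tasks is joined to a second copy of itself, matching each row's parent_id to another row's id. Use LEFT JOIN so rows with parent_id=NULL are kept.
  - task 1 (Optimize): parent_id=NULL -> NULL
  - task 2 (Plan): parent_id=NULL -> NULL
  - task 3 (Audit): parent_id=1 -> Optimize
  - task 4 (Test): parent_id=3 -> Audit
  - task 5 (Setup): parent_id=2 -> Plan

SQL:
SELECT a.name AS item, b.name AS parent
FROM tasks a
LEFT JOIN tasks b ON a.parent_id = b.id

Result:
item     | parent  
---------+---------
Optimize | NULL    
Plan     | NULL    
Audit    | Optimize
Test     | Audit   
Setup    | Plan    


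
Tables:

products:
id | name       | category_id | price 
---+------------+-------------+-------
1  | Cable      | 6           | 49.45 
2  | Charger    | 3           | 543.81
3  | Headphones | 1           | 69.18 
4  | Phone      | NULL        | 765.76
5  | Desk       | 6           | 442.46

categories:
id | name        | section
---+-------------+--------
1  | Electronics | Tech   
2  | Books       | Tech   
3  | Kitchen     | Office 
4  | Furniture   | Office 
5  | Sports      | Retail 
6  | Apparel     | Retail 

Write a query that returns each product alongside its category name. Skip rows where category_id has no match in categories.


INNER JOIN keeps only products rows whose category_id matches an id in categories. Walk through each product:
  - product 1 (Cable): category_id=6 -> matches Apparel
  - product 2 (Charger): category_id=3 -> matches Kitchen
  - product 3 (Headphones): category_id=1 -> matches Electronics
  - product 4 (Phone): category_id=NULL, no match -> dropped
  - product 5 (Desk): category_id=6 -> matches Apparel
So 1 of 5 rows is dropped.

SQL:
SELECT a.name, b.name AS category
FROM products a
INNER JOIN categories b ON a.category_id = b.id

Result:
name       | category   
-----------+------------
Cable      | Apparel    
Charger    | Kitchen    
Headphones | Electronics
Desk       | Apparel    


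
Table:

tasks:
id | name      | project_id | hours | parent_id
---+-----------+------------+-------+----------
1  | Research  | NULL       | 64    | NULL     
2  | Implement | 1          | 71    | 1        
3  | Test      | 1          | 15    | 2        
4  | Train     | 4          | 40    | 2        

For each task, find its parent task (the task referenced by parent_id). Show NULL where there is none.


This is a self-join: tasks is joined to a second copy of itself, matching each row's parent_id to another row's id. Use LEFT JOIN so rows with parent_id=NULL are kept.
  - task 1 (Research): parent_id=NULL -> NULL
  - task 2 (Implement): parent_id=1 -> Research
  - task 3 (Test): parent_id=2 -> Implement
  - task 4 (Train): parent_id=2 -> Implement

SQL:
SELECT a.name AS item, b.name AS parent
FROM tasks a
LEFT JOIN tasks b ON a.parent_id = b.id

Result:
item      | parent   
----------+----------
Research  | NULL     
Implement | Research 
Test      | Implement
Train     | Implement


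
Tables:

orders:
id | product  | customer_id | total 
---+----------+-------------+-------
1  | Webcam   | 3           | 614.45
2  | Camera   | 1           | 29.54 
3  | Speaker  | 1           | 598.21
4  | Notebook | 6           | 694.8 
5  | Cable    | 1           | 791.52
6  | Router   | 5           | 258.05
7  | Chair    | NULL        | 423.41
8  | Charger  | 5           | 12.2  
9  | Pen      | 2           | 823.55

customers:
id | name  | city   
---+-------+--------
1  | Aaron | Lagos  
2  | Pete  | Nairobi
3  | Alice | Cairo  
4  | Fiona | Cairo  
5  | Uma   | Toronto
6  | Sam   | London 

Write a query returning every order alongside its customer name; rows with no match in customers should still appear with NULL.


LEFT JOIN keeps every row from orders (the left table); where customer_id has no match in customers, the customer columns become NULL. Walk through each order:
  - order 1 (Webcam): customer_id=3 -> matches Alice
  - order 2 (Camera): customer_id=1 -> matches Aaron
  - order 3 (Speaker): customer_id=1 -> matches Aaron
  - order 4 (Notebook): customer_id=6 -> matches Sam
  - order 5 (Cable): customer_id=1 -> matches Aaron
  - order 6 (Router): customer_id=5 -> matches Uma
  - order 7 (Chair): customer_id=NULL, no match -> kept with NULL
  - order 8 (Charger): customer_id=5 -> matches Uma
  - order 9 (Pen): customer_id=2 -> matches Pete
All 9 rows appear; 1 has NULL customer.

SQL:
SELECT a.product, b.name AS customer
FROM orders a
LEFT JOIN customers b ON a.customer_id = b.id

Result:
product  | customer
---------+---------
Webcam   | Alice   
Camera   | Aaron   
Speaker  | Aaron   
Notebook | Sam     
Cable    | Aaron   
Router   | Uma     
Chair    | NULL    
Charger  | Uma     
Pen      | Pete    


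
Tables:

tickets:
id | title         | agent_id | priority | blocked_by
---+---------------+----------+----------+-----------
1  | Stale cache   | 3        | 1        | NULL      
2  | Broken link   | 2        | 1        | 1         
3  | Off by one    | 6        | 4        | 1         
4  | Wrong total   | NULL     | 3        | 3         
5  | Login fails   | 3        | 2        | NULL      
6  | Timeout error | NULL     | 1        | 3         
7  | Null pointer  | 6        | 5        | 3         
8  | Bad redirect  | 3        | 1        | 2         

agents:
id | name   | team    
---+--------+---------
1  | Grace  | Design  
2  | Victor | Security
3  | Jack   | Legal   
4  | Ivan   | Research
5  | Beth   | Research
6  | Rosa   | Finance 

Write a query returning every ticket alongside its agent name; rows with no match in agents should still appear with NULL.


LEFT JOIN keeps every row from tickets (the left table); where agent_id has no match in agents, the agent columns become NULL. Walk through each ticket:
  - ticket 1 (Stale cache): agent_id=3 -> matches Jack
  - ticket 2 (Broken link): agent_id=2 -> matches Victor
  - ticket 3 (Off by one): agent_id=6 -> matches Rosa
  - ticket 4 (Wrong total): agent_id=NULL, no match -> kept with NULL
  - ticket 5 (Login fails): agent_id=3 -> matches Jack
  - ticket 6 (Timeout error): agent_id=NULL, no match -> kept with NULL
  - ticket 7 (Null pointer): agent_id=6 -> matches Rosa
  - ticket 8 (Bad redirect): agent_id=3 -> matches Jack
All 8 rows appear; 2 have NULL agent.

SQL:
SELECT a.title, b.name AS agent
FROM tickets a
LEFT JOIN agents b ON a.agent_id = b.id

Result:
title         | agent 
--------------+-------
Stale cache   | Jack  
Broken link   | Victor
Off by one    | Rosa  
Wrong total   | NULL  
Login fails   | Jack  
Timeout error | NULL  
Null pointer  | Rosa  
Bad redirect  | Jack  


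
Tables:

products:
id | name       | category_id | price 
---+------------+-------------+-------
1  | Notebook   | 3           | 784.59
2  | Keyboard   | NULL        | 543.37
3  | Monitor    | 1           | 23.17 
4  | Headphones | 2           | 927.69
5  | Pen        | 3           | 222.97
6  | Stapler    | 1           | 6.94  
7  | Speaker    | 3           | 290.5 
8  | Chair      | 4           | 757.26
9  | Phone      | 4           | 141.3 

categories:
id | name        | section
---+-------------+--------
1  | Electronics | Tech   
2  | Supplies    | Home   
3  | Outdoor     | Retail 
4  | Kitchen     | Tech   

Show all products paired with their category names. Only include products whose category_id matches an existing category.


INNER JOIN keeps only products rows whose category_id matches an id in categories. Walk through each product:
  - product 1 (Notebook): category_id=3 -> matches Outdoor
  - product 2 (Keyboard): category_id=NULL, no match -> dropped
  - product 3 (Monitor): category_id=1 -> matches Electronics
  - product 4 (Headphones): category_id=2 -> matches Supplies
  - product 5 (Pen): category_id=3 -> matches Outdoor
  - product 6 (Stapler): category_id=1 -> matches Electronics
  - product 7 (Speaker): category_id=3 -> matches Outdoor
  - product 8 (Chair): category_id=4 -> matches Kitchen
  - product 9 (Phone): category_id=4 -> matches Kitchen
So 1 of 9 rows is dropped.

SQL:
SELECT a.name, b.name AS category
FROM products a
INNER JOIN categories b ON a.category_id = b.id

Result:
name       | category   
-----------+------------
Notebook   | Outdoor    
Monitor    | Electronics
Headphones | Supplies   
Pen        | Outdoor    
Stapler    | Electronics
Speaker    | Outdoor    
Chair      | Kitchen    
Phone      | Kitchen    


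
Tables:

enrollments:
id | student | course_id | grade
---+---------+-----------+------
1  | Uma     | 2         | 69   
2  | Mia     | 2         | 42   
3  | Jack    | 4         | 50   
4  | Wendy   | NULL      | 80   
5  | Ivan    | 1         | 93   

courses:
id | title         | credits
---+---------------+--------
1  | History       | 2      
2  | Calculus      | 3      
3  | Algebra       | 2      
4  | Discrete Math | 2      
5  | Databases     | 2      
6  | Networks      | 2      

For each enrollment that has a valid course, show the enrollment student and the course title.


INNER JOIN keeps only enrollments rows whose course_id matches an id in courses. Walk through each enrollment:
  - enrollment 1 (Uma): course_id=2 -> matches Calculus
  - enrollment 2 (Mia): course_id=2 -> matches Calculus
  - enrollment 3 (Jack): course_id=4 -> matches Discrete Math
  - enrollment 4 (Wendy): course_id=NULL, no match -> dropped
  - enrollment 5 (Ivan): course_id=1 -> matches History
So 1 of 5 rows is dropped.

SQL:
SELECT a.student, b.title AS course
FROM enrollments a
INNER JOIN courses b ON a.course_id = b.id

Result:
student | course       
--------+--------------
Uma     | Calculus     
Mia     | Calculus     
Jack    | Discrete Math
Ivan    | History      


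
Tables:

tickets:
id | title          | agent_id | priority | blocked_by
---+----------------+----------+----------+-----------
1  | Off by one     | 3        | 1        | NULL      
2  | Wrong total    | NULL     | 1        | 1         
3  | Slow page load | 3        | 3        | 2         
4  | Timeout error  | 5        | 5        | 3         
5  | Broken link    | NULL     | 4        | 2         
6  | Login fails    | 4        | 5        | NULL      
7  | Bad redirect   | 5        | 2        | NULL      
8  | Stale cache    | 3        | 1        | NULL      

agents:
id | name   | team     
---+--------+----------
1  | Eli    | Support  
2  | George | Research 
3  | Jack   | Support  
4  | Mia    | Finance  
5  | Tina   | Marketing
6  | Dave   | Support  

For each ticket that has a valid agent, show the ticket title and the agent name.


INNER JOIN keeps only tickets rows whose agent_id matches an id in agents. Walk through each ticket:
  - ticket 1 (Off by one): agent_id=3 -> matches Jack
  - ticket 2 (Wrong total): agent_id=NULL, no match -> dropped
  - ticket 3 (Slow page load): agent_id=3 -> matches Jack
  - ticket 4 (Timeout error): agent_id=5 -> matches Tina
  - ticket 5 (Broken link): agent_id=NULL, no match -> dropped
  - ticket 6 (Login fails): agent_id=4 -> matches Mia
  - ticket 7 (Bad redirect): agent_id=5 -> matches Tina
  - ticket 8 (Stale cache): agent_id=3 -> matches Jack
So 2 of 8 rows are dropped.

SQL:
SELECT a.title, b.name AS agent
FROM tickets a
INNER JOIN agents b ON a.agent_id = b.id

Result:
title          | agent
---------------+------
Off by one     | Jack 
Slow page load | Jack 
Timeout error  | Tina 
Login fails    | Mia  
Bad redirect   | Tina 
Stale cache    | Jack 


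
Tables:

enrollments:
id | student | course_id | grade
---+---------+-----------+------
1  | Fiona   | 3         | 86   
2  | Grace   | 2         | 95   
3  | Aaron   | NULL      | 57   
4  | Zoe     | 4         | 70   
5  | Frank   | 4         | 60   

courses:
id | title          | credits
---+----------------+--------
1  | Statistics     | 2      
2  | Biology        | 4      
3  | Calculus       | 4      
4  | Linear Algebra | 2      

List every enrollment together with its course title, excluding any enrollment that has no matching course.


INNER JOIN keeps only enrollments rows whose course_id matches an id in courses. Walk through each enrollment:
  - enrollment 1 (Fiona): course_id=3 -> matches Calculus
  - enrollment 2 (Grace): course_id=2 -> matches Biology
  - enrollment 3 (Aaron): course_id=NULL, no match -> dropped
  - enrollment 4 (Zoe): course_id=4 -> matches Linear Algebra
  - enrollment 5 (Frank): course_id=4 -> matches Linear Algebra
So 1 of 5 rows is dropped.

SQL:
SELECT a.student, b.title AS course
FROM enrollments a
INNER JOIN courses b ON a.course_id = b.id

Result:
student | course        
--------+---------------
Fiona   | Calculus      
Grace   | Biology       
Zoe     | Linear Algebra
Frank   | Linear Algebra


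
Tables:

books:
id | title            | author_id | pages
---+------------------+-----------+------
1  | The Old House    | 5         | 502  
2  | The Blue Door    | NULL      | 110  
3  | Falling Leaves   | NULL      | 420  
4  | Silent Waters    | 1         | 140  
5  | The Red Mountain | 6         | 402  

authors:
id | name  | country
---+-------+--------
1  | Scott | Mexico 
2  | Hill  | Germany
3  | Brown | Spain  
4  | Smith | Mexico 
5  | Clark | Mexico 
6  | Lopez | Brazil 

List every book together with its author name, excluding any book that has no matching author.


INNER JOIN keeps only books rows whose author_id matches an id in authors. Walk through each book:
  - book 1 (The Old House): author_id=5 -> matches Clark
  - book 2 (The Blue Door): author_id=NULL, no match -> dropped
  - book 3 (Falling Leaves): author_id=NULL, no match -> dropped
  - book 4 (Silent Waters): author_id=1 -> matches Scott
  - book 5 (The Red Mountain): author_id=6 -> matches Lopez
So 2 of 5 rows are dropped.

SQL:
SELECT a.title, b.name AS author
FROM books a
INNER JOIN authors b ON a.author_id = b.id

Result:
title            | author
-----------------+-------
The Old House    | Clark 
Silent Waters    | Scott 
The Red Mountain | Lopez 


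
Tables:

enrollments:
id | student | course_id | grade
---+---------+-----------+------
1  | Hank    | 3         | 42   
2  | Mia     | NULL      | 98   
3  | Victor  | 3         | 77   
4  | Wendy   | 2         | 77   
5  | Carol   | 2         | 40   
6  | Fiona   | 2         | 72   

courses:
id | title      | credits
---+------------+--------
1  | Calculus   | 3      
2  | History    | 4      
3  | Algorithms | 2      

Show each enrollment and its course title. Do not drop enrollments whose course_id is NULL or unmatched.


LEFT JOIN keeps every row from enrollments (the left table); where course_id has no match in courses, the course columns become NULL. Walk through each enrollment:
  - enrollment 1 (Hank): course_id=3 -> matches Algorithms
  - enrollment 2 (Mia): course_id=NULL, no match -> kept with NULL
  - enrollment 3 (Victor): course_id=3 -> matches Algorithms
  - enrollment 4 (Wendy): course_id=2 -> matches History
  - enrollment 5 (Carol): course_id=2 -> matches History
  - enrollment 6 (Fiona): course_id=2 -> matches History
All 6 rows appear; 1 has NULL course.

SQL:
SELECT a.student, b.title AS course
FROM enrollments a
LEFT JOIN courses b ON a.course_id = b.id

Result:
student | course    
--------+-----------
Hank    | Algorithms
Mia     | NULL      
Victor  | Algorithms
Wendy   | History   
Carol   | History   
Fiona   | History   


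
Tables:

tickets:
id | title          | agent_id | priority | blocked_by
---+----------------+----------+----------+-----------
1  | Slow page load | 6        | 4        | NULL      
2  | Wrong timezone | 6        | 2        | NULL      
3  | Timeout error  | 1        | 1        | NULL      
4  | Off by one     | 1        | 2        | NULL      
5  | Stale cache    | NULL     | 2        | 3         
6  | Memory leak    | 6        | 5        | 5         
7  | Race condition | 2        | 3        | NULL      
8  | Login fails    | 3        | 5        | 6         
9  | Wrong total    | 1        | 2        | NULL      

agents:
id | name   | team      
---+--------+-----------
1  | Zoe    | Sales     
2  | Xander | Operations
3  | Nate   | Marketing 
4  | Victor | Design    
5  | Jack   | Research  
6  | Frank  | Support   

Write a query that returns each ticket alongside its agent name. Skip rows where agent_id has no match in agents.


INNER JOIN keeps only tickets rows whose agent_id matches an id in agents. Walk through each ticket:
  - ticket 1 (Slow page load): agent_id=6 -> matches Frank
  - ticket 2 (Wrong timezone): agent_id=6 -> matches Frank
  - ticket 3 (Timeout error): agent_id=1 -> matches Zoe
  - ticket 4 (Off by one): agent_id=1 -> matches Zoe
  - ticket 5 (Stale cache): agent_id=NULL, no match -> dropped
  - ticket 6 (Memory leak): agent_id=6 -> matches Frank
  - ticket 7 (Race condition): agent_id=2 -> matches Xander
  - ticket 8 (Login fails): agent_id=3 -> matches Nate
  - ticket 9 (Wrong total): agent_id=1 -> matches Zoe
So 1 of 9 rows is dropped.

SQL:
SELECT a.title, b.name AS agent
FROM tickets a
INNER JOIN agents b ON a.agent_id = b.id

Result:
title          | agent 
---------------+-------
Slow page load | Frank 
Wrong timezone | Frank 
Timeout error  | Zoe   
Off by one     | Zoe   
Memory leak    | Frank 
Race condition | Xander
Login fails    | Nate  
Wrong total    | Zoe   


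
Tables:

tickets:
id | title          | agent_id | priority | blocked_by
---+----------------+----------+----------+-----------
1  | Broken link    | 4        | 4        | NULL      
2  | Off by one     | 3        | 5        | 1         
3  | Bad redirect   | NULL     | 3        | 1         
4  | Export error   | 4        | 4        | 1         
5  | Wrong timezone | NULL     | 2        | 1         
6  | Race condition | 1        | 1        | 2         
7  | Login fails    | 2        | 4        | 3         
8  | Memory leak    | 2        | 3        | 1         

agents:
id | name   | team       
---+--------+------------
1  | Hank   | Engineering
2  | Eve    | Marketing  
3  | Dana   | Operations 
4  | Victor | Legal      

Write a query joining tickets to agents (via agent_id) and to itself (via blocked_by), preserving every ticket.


Two LEFT JOINs from the same base table tickets: one to agents via agent_id, one to tickets itself via blocked_by. Both are LEFT so every ticket is preserved.
Match against agents:
  - ticket 1 (Broken link): agent_id=4 -> matches Victor
  - ticket 2 (Off by one): agent_id=3 -> matches Dana
  - ticket 3 (Bad redirect): agent_id=NULL, no match -> kept with NULL
  - ticket 4 (Export error): agent_id=4 -> matches Victor
  - ticket 5 (Wrong timezone): agent_id=NULL, no match -> kept with NULL
  - ticket 6 (Race condition): agent_id=1 -> matches Hank
  - ticket 7 (Login fails): agent_id=2 -> matches Eve
  - ticket 8 (Memory leak): agent_id=2 -> matches Eve
Match against tickets (self):
  - ticket 1 (Broken link): blocked_by=NULL -> NULL
  - ticket 2 (Off by one): blocked_by=1 -> Broken link
  - ticket 3 (Bad redirect): blocked_by=1 -> Broken link
  - ticket 4 (Export error): blocked_by=1 -> Broken link
  - ticket 5 (Wrong timezone): blocked_by=1 -> Broken link
  - ticket 6 (Race condition): blocked_by=2 -> Off by one
  - ticket 7 (Login fails): blocked_by=3 -> Bad redirect
  - ticket 8 (Memory leak): blocked_by=1 -> Broken link

SQL:
SELECT a.title, b.name AS agent, c.title AS blocked_by
FROM tickets a
LEFT JOIN agents b ON a.agent_id = b.id
LEFT JOIN tickets c ON a.blocked_by = c.id

Result:
title          | agent  | blocked_by  
---------------+--------+-------------
Broken link    | Victor | NULL        
Off by one     | Dana   | Broken link 
Bad redirect   | NULL   | Broken link 
Export error   | Victor | Broken link 
Wrong timezone | NULL   | Broken link 
Race condition | Hank   | Off by one  
Login fails    | Eve    | Bad redirect
Memory leak    | Eve    | Broken link 


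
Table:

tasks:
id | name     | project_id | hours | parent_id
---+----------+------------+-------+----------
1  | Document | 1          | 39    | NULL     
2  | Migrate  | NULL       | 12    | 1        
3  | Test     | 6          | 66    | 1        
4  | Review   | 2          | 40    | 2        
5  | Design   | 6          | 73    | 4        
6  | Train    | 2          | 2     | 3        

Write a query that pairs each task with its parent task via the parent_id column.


This is a self-join: tasks is joined to a second copy of itself, matching each row's parent_id to another row's id. Use LEFT JOIN so rows with parent_id=NULL are kept.
  - task 1 (Document): parent_id=NULL -> NULL
  - task 2 (Migrate): parent_id=1 -> Document
  - task 3 (Test): parent_id=1 -> Document
  - task 4 (Review): parent_id=2 -> Migrate
  - task 5 (Design): parent_id=4 -> Review
  - task 6 (Train): parent_id=3 -> Test

SQL:
SELECT a.name AS item, b.name AS parent
FROM tasks a
LEFT JOIN tasks b ON a.parent_id = b.id

Result:
item     | parent  
---------+---------
Document | NULL    
Migrate  | Document
Test     | Document
Review   | Migrate 
Design   | Review  
Train    | Test    


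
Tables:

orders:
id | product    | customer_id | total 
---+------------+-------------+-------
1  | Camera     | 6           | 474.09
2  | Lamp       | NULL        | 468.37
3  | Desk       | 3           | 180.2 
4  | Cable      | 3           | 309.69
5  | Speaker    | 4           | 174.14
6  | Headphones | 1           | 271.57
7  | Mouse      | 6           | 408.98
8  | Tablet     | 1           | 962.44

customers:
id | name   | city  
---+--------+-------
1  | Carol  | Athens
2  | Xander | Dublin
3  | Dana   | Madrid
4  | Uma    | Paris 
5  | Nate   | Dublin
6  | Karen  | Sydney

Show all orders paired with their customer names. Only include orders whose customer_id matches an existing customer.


INNER JOIN keeps only orders rows whose customer_id matches an id in customers. Walk through each order:
  - order 1 (Camera): customer_id=6 -> matches Karen
  - order 2 (Lamp): customer_id=NULL, no match -> dropped
  - order 3 (Desk): customer_id=3 -> matches Dana
  - order 4 (Cable): customer_id=3 -> matches Dana
  - order 5 (Speaker): customer_id=4 -> matches Uma
  - order 6 (Headphones): customer_id=1 -> matches Carol
  - order 7 (Mouse): customer_id=6 -> matches Karen
  - order 8 (Tablet): customer_id=1 -> matches Carol
So 1 of 8 rows is dropped.

SQL:
SELECT a.product, b.name AS customer
FROM orders a
INNER JOIN customers b ON a.customer_id = b.id

Result:
product    | customer
-----------+---------
Camera     | Karen   
Desk       | Dana    
Cable      | Dana    
Speaker    | Uma     
Headphones | Carol   
Mouse      | Karen   
Tablet     | Carol   


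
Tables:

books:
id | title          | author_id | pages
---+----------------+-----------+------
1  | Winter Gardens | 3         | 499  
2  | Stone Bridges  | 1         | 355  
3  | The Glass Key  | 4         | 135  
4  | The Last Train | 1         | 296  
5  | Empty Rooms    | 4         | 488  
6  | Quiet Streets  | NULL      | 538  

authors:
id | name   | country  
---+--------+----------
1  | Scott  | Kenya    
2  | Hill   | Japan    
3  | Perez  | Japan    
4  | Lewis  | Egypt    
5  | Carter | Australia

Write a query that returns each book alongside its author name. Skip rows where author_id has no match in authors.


INNER JOIN keeps only books rows whose author_id matches an id in authors. Walk through each book:
  - book 1 (Winter Gardens): author_id=3 -> matches Perez
  - book 2 (Stone Bridges): author_id=1 -> matches Scott
  - book 3 (The Glass Key): author_id=4 -> matches Lewis
  - book 4 (The Last Train): author_id=1 -> matches Scott
  - book 5 (Empty Rooms): author_id=4 -> matches Lewis
  - book 6 (Quiet Streets): author_id=NULL, no match -> dropped
So 1 of 6 rows is dropped.

SQL:
SELECT a.title, b.name AS author
FROM books a
INNER JOIN authors b ON a.author_id = b.id

Result:
title          | author
---------------+-------
Winter Gardens | Perez 
Stone Bridges  | Scott 
The Glass Key  | Lewis 
The Last Train | Scott 
Empty Rooms    | Lewis 


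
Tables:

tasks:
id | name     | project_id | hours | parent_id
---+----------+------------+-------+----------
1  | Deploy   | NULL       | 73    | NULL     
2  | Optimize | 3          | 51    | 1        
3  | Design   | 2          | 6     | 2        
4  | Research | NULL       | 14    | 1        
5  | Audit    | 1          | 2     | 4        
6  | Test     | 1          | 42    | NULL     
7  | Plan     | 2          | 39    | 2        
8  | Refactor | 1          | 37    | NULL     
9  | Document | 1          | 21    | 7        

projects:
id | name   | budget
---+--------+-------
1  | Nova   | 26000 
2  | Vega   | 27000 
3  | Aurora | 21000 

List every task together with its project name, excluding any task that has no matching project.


INNER JOIN keeps only tasks rows whose project_id matches an id in projects. Walk through each task:
  - task 1 (Deploy): project_id=NULL, no match -> dropped
  - task 2 (Optimize): project_id=3 -> matches Aurora
  - task 3 (Design): project_id=2 -> matches Vega
  - task 4 (Research): project_id=NULL, no match -> dropped
  - task 5 (Audit): project_id=1 -> matches Nova
  - task 6 (Test): project_id=1 -> matches Nova
  - task 7 (Plan): project_id=2 -> matches Vega
  - task 8 (Refactor): project_id=1 -> matches Nova
  - task 9 (Document): project_id=1 -> matches Nova
So 2 of 9 rows are dropped.

SQL:
SELECT a.name, b.name AS project
FROM tasks a
INNER JOIN projects b ON a.project_id = b.id

Result:
name     | project
---------+--------
Optimize | Aurora 
Design   | Vega   
Audit    | Nova   
Test     | Nova   
Plan     | Vega   
Refactor | Nova   
Document | Nova   


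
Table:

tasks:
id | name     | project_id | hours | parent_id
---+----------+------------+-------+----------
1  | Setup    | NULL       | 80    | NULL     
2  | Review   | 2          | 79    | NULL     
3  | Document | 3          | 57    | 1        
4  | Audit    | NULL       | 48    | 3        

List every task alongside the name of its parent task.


This is a self-join: tasks is joined to a second copy of itself, matching each row's parent_id to another row's id. Use LEFT JOIN so rows with parent_id=NULL are kept.
  - task 1 (Setup): parent_id=NULL -> NULL
  - task 2 (Review): parent_id=NULL -> NULL
  - task 3 (Document): parent_id=1 -> Setup
  - task 4 (Audit): parent_id=3 -> Document

SQL:
SELECT a.name AS item, b.name AS parent
FROM tasks a
LEFT JOIN tasks b ON a.parent_id = b.id

Result:
item     | parent  
---------+---------
Setup    | NULL    
Review   | NULL    
Document | Setup   
Audit    | Document


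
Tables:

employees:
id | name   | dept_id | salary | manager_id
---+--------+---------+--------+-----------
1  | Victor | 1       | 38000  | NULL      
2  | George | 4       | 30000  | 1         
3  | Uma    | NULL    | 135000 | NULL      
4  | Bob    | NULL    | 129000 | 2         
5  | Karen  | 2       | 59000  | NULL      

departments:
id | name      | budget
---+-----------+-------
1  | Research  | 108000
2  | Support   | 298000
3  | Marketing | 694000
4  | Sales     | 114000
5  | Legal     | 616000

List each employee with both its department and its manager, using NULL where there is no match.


Two LEFT JOINs from the same base table employees: one to departments via dept_id, one to employees itself via manager_id. Both are LEFT so every employee is preserved.
Match against departments:
  - employee 1 (Victor): dept_id=1 -> matches Research
  - employee 2 (George): dept_id=4 -> matches Sales
  - employee 3 (Uma): dept_id=NULL, no match -> kept with NULL
  - employee 4 (Bob): dept_id=NULL, no match -> kept with NULL
  - employee 5 (Karen): dept_id=2 -> matches Support
Match against employees (self):
  - employee 1 (Victor): manager_id=NULL -> NULL
  - employee 2 (George): manager_id=1 -> Victor
  - employee 3 (Uma): manager_id=NULL -> NULL
  - employee 4 (Bob): manager_id=2 -> George
  - employee 5 (Karen): manager_id=NULL -> NULL

SQL:
SELECT a.name, b.name AS department, c.name AS manager
FROM employees a
LEFT JOIN departments b ON a.dept_id = b.id
LEFT JOIN employees c ON a.manager_id = c.id

Result:
name   | department | manager
-------+------------+--------
Victor | Research   | NULL   
George | Sales      | Victor 
Uma    | NULL       | NULL   
Bob    | NULL       | George 
Karen  | Support    | NULL   


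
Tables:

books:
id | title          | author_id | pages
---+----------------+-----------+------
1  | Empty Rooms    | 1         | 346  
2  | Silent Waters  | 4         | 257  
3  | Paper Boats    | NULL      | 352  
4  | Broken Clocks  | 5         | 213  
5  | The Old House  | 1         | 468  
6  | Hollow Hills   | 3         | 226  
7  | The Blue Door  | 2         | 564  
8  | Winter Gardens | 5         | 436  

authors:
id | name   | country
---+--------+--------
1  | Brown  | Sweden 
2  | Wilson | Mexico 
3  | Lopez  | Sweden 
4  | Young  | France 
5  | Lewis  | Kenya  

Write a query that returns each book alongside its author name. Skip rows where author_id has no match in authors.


INNER JOIN keeps only books rows whose author_id matches an id in authors. Walk through each book:
  - book 1 (Empty Rooms): author_id=1 -> matches Brown
  - book 2 (Silent Waters): author_id=4 -> matches Young
  - book 3 (Paper Boats): author_id=NULL, no match -> dropped
  - book 4 (Broken Clocks): author_id=5 -> matches Lewis
  - book 5 (The Old House): author_id=1 -> matches Brown
  - book 6 (Hollow Hills): author_id=3 -> matches Lopez
  - book 7 (The Blue Door): author_id=2 -> matches Wilson
  - book 8 (Winter Gardens): author_id=5 -> matches Lewis
So 1 of 8 rows is dropped.

SQL:
SELECT a.title, b.name AS author
FROM books a
INNER JOIN authors b ON a.author_id = b.id

Result:
title          | author
---------------+-------
Empty Rooms    | Brown 
Silent Waters  | Young 
Broken Clocks  | Lewis 
The Old House  | Brown 
Hollow Hills   | Lopez 
The Blue Door  | Wilson
Winter Gardens | Lewis 


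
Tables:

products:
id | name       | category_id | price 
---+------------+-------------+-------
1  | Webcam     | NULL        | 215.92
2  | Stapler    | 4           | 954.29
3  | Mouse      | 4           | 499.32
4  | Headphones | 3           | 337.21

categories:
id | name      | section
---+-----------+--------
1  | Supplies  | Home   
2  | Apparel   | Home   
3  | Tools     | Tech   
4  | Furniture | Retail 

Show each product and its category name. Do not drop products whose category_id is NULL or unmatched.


LEFT JOIN keeps every row from products (the left table); where category_id has no match in categories, the category columns become NULL. Walk through each product:
  - product 1 (Webcam): category_id=NULL, no match -> kept with NULL
  - product 2 (Stapler): category_id=4 -> matches Furniture
  - product 3 (Mouse): category_id=4 -> matches Furniture
  - product 4 (Headphones): category_id=3 -> matches Tools
All 4 rows appear; 1 has NULL category.

SQL:
SELECT a.name, b.name AS category
FROM products a
LEFT JOIN categories b ON a.category_id = b.id

Result:
name       | category 
-----------+----------
Webcam     | NULL     
Stapler    | Furniture
Mouse      | Furniture
Headphones | Tools    


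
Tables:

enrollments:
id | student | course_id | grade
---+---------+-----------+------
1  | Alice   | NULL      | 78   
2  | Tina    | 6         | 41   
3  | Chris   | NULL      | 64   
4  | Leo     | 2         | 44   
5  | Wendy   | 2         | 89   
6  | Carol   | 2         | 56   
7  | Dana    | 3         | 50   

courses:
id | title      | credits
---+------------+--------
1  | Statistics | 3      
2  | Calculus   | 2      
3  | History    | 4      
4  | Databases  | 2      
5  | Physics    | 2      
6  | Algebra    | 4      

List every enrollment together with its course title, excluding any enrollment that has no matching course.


INNER JOIN keeps only enrollments rows whose course_id matches an id in courses. Walk through each enrollment:
  - enrollment 1 (Alice): course_id=NULL, no match -> dropped
  - enrollment 2 (Tina): course_id=6 -> matches Algebra
  - enrollment 3 (Chris): course_id=NULL, no match -> dropped
  - enrollment 4 (Leo): course_id=2 -> matches Calculus
  - enrollment 5 (Wendy): course_id=2 -> matches Calculus
  - enrollment 6 (Carol): course_id=2 -> matches Calculus
  - enrollment 7 (Dana): course_id=3 -> matches History
So 2 of 7 rows are dropped.

SQL:
SELECT a.student, b.title AS course
FROM enrollments a
INNER JOIN courses b ON a.course_id = b.id

Result:
student | course  
--------+---------
Tina    | Algebra 
Leo     | Calculus
Wendy   | Calculus
Carol   | Calculus
Dana    | History 


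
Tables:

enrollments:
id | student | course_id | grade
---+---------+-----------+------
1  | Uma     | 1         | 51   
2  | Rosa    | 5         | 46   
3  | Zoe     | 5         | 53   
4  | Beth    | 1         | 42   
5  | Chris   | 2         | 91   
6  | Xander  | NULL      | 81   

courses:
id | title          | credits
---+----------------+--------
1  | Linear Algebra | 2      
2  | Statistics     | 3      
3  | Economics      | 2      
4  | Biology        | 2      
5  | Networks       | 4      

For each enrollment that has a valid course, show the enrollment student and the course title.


INNER JOIN keeps only enrollments rows whose course_id matches an id in courses. Walk through each enrollment:
  - enrollment 1 (Uma): course_id=1 -> matches Linear Algebra
  - enrollment 2 (Rosa): course_id=5 -> matches Networks
  - enrollment 3 (Zoe): course_id=5 -> matches Networks
  - enrollment 4 (Beth): course_id=1 -> matches Linear Algebra
  - enrollment 5 (Chris): course_id=2 -> matches Statistics
  - enrollment 6 (Xander): course_id=NULL, no match -> dropped
So 1 of 6 rows is dropped.

SQL:
SELECT a.student, b.title AS course
FROM enrollments a
INNER JOIN courses b ON a.course_id = b.id

Result:
student | course        
--------+---------------
Uma     | Linear Algebra
Rosa    | Networks      
Zoe     | Networks      
Beth    | Linear Algebra
Chris   | Statistics    


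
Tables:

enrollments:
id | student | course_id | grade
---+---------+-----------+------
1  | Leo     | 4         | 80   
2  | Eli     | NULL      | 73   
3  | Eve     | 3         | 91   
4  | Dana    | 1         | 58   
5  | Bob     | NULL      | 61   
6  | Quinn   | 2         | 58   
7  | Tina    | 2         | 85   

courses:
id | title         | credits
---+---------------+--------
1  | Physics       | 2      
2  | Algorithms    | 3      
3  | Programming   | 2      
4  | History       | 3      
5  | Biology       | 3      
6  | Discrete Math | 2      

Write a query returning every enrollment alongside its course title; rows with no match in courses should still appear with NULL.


LEFT JOIN keeps every row from enrollments (the left table); where course_id has no match in courses, the course columns become NULL. Walk through each enrollment:
  - enrollment 1 (Leo): course_id=4 -> matches History
  - enrollment 2 (Eli): course_id=NULL, no match -> kept with NULL
  - enrollment 3 (Eve): course_id=3 -> matches Programming
  - enrollment 4 (Dana): course_id=1 -> matches Physics
  - enrollment 5 (Bob): course_id=NULL, no match -> kept with NULL
  - enrollment 6 (Quinn): course_id=2 -> matches Algorithms
  - enrollment 7 (Tina): course_id=2 -> matches Algorithms
All 7 rows appear; 2 have NULL course.

SQL:
SELECT a.student, b.title AS course
FROM enrollments a
LEFT JOIN courses b ON a.course_id = b.id

Result:
student | course     
--------+------------
Leo     | History    
Eli     | NULL       
Eve     | Programming
Dana    | Physics    
Bob     | NULL       
Quinn   | Algorithms 
Tina    | Algorithms 


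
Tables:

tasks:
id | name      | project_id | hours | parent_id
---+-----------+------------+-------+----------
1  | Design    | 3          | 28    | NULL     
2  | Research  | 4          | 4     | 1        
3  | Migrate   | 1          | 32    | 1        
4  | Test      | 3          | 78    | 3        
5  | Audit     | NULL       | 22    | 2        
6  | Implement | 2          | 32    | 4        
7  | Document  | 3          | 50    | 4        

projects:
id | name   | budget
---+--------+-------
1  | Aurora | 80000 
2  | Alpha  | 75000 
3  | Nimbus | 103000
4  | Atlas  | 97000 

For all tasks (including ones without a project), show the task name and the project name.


LEFT JOIN keeps every row from tasks (the left table); where project_id has no match in projects, the project columns become NULL. Walk through each task:
  - task 1 (Design): project_id=3 -> matches Nimbus
  - task 2 (Research): project_id=4 -> matches Atlas
  - task 3 (Migrate): project_id=1 -> matches Aurora
  - task 4 (Test): project_id=3 -> matches Nimbus
  - task 5 (Audit): project_id=NULL, no match -> kept with NULL
  - task 6 (Implement): project_id=2 -> matches Alpha
  - task 7 (Document): project_id=3 -> matches Nimbus
All 7 rows appear; 1 has NULL project.

SQL:
SELECT a.name, b.name AS project
FROM tasks a
LEFT JOIN projects b ON a.project_id = b.id

Result:
name      | project
----------+--------
Design    | Nimbus 
Research  | Atlas  
Migrate   | Aurora 
Test      | Nimbus 
Audit     | NULL   
Implement | Alpha  
Document  | Nimbus 


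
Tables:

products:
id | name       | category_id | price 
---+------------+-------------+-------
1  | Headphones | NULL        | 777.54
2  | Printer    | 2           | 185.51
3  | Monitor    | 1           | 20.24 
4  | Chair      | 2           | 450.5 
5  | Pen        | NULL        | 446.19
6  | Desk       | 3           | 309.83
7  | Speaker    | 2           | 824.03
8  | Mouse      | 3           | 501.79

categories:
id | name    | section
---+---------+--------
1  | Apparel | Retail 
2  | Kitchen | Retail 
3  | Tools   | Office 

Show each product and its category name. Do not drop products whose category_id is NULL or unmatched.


LEFT JOIN keeps every row from products (the left table); where category_id has no match in categories, the category columns become NULL. Walk through each product:
  - product 1 (Headphones): category_id=NULL, no match -> kept with NULL
  - product 2 (Printer): category_id=2 -> matches Kitchen
  - product 3 (Monitor): category_id=1 -> matches Apparel
  - product 4 (Chair): category_id=2 -> matches Kitchen
  - product 5 (Pen): category_id=NULL, no match -> kept with NULL
  - product 6 (Desk): category_id=3 -> matches Tools
  - product 7 (Speaker): category_id=2 -> matches Kitchen
  - product 8 (Mouse): category_id=3 -> matches Tools
All 8 rows appear; 2 have NULL category.

SQL:
SELECT a.name, b.name AS category
FROM products a
LEFT JOIN categories b ON a.category_id = b.id

Result:
name       | category
-----------+---------
Headphones | NULL    
Printer    | Kitchen 
Monitor    | Apparel 
Chair      | Kitchen 
Pen        | NULL    
Desk       | Tools   
Speaker    | Kitchen 
Mouse      | Tools   


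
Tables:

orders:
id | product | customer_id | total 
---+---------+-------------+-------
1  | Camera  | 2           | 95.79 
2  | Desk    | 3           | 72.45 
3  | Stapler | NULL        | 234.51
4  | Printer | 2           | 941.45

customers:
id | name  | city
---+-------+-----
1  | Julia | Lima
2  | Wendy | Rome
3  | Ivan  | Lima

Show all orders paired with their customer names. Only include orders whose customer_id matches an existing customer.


INNER JOIN keeps only orders rows whose customer_id matches an id in customers. Walk through each order:
  - order 1 (Camera): customer_id=2 -> matches Wendy
  - order 2 (Desk): customer_id=3 -> matches Ivan
  - order 3 (Stapler): customer_id=NULL, no match -> dropped
  - order 4 (Printer): customer_id=2 -> matches Wendy
So 1 of 4 rows is dropped.

SQL:
SELECT a.product, b.name AS customer
FROM orders a
INNER JOIN customers b ON a.customer_id = b.id

Result:
product | customer
--------+---------
Camera  | Wendy   
Desk    | Ivan    
Printer | Wendy   


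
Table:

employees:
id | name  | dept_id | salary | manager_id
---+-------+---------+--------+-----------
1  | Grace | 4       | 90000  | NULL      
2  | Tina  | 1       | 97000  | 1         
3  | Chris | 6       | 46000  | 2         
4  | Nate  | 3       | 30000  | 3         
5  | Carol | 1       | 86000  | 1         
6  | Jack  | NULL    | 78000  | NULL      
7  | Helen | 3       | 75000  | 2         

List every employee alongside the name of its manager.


This is a self-join: employees is joined to a second copy of itself, matching each row's manager_id to another row's id. Use LEFT JOIN so rows with manager_id=NULL are kept.
  - employee 1 (Grace): manager_id=NULL -> NULL
  - employee 2 (Tina): manager_id=1 -> Grace
  - employee 3 (Chris): manager_id=2 -> Tina
  - employee 4 (Nate): manager_id=3 -> Chris
  - employee 5 (Carol): manager_id=1 -> Grace
  - employee 6 (Jack): manager_id=NULL -> NULL
  - employee 7 (Helen): manager_id=2 -> Tina

SQL:
SELECT a.name AS item, b.name AS manager
FROM employees a
LEFT JOIN employees b ON a.manager_id = b.id

Result:
item  | manager
------+--------
Grace | NULL   
Tina  | Grace  
Chris | Tina   
Nate  | Chris  
Carol | Grace  
Jack  | NULL   
Helen | Tina   
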